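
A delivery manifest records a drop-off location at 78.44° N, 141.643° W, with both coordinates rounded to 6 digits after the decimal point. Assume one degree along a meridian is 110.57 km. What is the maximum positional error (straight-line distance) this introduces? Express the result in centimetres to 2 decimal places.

5.64 centimetres

Rounding to 6 decimal places leaves each coordinate within ±5e-07° of the true value.
N–S: 5e-07° × 110570 m/° = 0.055285 m.
Longitude error → 5e-07 × 110570 × cos 78.44° = 5e-07 × 110570 × 0.2004 ≈ 0.0110788 m.
The two errors are perpendicular, so the maximum displacement is √(0.055285² + 0.0110788²) ≈ 0.0563841 m.
That is 0.0563841 m = 5.6384 cm.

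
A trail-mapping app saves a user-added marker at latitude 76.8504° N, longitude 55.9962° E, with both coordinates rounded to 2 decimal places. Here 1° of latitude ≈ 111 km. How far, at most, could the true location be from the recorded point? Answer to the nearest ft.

1867 ft

Rounding to 2 decimal places leaves each coordinate within ±0.005° of the true value.
North–south component: 0.005° × 111000 = 555 m.
Longitude error → 0.005 × 111000 × cos 76.8504° = 0.005 × 111000 × 0.2275 ≈ 126.259 m.
Combining orthogonally: (555² + 126.259²)^½ ≈ 569.18 m.
Converting: 569.18 m × 3.2808 ft/m ≈ 1867.4 ft.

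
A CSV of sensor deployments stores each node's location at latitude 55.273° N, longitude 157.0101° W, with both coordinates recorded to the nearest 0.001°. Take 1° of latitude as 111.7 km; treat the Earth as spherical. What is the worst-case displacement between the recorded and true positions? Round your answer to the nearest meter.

64 meters

Rounding to 3 decimal places leaves each coordinate within ±0.0005° of the true value.
Latitude error → 0.0005 × 111700 = 55.85 m along the meridian.
East–west component at 55.273°: 0.0005° × 111700 × cos 55.273° ≈ 0.0005 × 63631.8 ≈ 31.8159 m.
Worst case both components are at the extreme and orthogonal: √(55.85² + 31.8159²) ≈ 64.2765 m.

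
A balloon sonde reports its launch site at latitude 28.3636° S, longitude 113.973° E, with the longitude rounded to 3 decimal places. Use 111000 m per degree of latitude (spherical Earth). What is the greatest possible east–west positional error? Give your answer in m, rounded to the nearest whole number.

49 m

Rounding to 3 decimal places leaves the longitude within ±0.0005° of the true value.
Parallels shrink by cos φ, so at 28.3636° a degree of longitude is 111000 × 0.8800 ≈ 97674.5 m.
East–west error: 0.0005° × 97674.5 m/° ≈ 48.8373 m.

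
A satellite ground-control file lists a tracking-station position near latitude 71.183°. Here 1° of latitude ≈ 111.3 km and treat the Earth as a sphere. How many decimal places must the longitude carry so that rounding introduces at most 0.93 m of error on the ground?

5

At 71.183° one degree of longitude covers 111300 × cos 71.183° ≈ 111300 × 0.3225 ≈ 35899.4 m.
Rounding to N decimal places gives at most 0.5 × 10⁻ᴺ degrees of error, i.e. 0.5 × 10⁻ᴺ × 35899.4 m.
Need 0.5 × 35899.4 × 10⁻ᴺ ≤ 0.93 → 10⁻ᴺ ≤ 5.181e-05, so N ≥ 4.29.
N = 4 would give 1.79 m (too coarse); N = 5 gives 0.179 m ≤ 0.93 m.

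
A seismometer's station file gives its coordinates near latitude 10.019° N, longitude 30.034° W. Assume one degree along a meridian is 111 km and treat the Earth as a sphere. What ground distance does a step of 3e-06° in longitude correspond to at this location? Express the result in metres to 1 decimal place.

3e-06° of longitude at 10.019° is 3e-06 × 111000 × cos 10.019° ≈ 3e-06 × 109307 = 0.327922 m.

0.3 metres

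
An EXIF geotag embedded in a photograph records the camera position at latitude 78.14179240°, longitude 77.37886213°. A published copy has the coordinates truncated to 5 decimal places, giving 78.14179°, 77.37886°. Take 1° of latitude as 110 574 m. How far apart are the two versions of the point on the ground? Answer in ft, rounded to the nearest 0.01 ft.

The latitude changed by +0.00000240° and the longitude by +0.00000213°.
North–south shift: 0.00000240 × 110574 = 0.265378 m.
E–W at 78.1418°: 0.00000213° × 110574 × cos 78.1418° = 0.00000213 × 110574 × 0.2055 ≈ 0.0483976 m.
Combined displacement = (0.265378² + 0.0483976²)^½ ≈ 0.269755 m.
Converting: 0.269755 m × 3.2808 ft/m ≈ 0.88502 ft.

0.89 ft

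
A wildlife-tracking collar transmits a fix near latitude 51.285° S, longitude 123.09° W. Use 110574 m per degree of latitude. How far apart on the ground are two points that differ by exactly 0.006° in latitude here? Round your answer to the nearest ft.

2177 ft

0.006° × 110574 m/° = 663.444 m.
In feet: 663.444 m ÷ 0.3048 ≈ 2176.7 ft.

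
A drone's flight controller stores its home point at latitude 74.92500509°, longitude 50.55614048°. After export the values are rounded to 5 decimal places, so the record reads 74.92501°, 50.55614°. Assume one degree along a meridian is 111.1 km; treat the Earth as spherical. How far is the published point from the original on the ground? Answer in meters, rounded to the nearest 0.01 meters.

Δlat = 74.92500509 − 74.92501 = -0.00000491°; Δlon = 50.55614048 − 50.55614 = +0.00000048°.
North–south shift: -0.00000491 × 111100 = -0.545501 m.
E–W at 74.925°: 0.00000048° × 111100 × cos 74.925° = 0.00000048 × 111100 × 0.2601 ≈ 0.0138697 m.
Distance: √(0.545501² + 0.0138697²) ≈ 0.545677 m.

0.55 meters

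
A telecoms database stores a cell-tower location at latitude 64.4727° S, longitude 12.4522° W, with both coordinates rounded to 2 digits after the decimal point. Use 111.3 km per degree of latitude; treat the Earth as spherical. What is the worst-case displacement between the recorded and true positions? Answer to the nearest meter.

606 meters

Rounding to 2 decimal places leaves each coordinate within ±0.005° of the true value.
N–S: 0.005° × 111300 m/° = 556.5 m.
E–W at 64.4727°: 0.005° × 111300 × cos 64.4727° = 0.005 × 111300 × 0.4309 ≈ 239.819 m.
Worst case both components are at the extreme and orthogonal: √(556.5² + 239.819²) ≈ 605.975 m.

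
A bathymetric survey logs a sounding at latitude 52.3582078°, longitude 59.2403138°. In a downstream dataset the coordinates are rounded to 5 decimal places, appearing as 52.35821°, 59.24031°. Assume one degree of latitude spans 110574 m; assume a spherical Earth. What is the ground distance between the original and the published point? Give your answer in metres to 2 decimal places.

0.35 metres

The latitude changed by -0.0000022° and the longitude by +0.0000038°.
N–S: -0.0000022° × 110574 m/° = -0.243263 m.
E–W at 52.3582°: 0.0000038° × 110574 × cos 52.3582° = 0.0000038 × 110574 × 0.6107 ≈ 0.256614 m.
Hypotenuse of the two orthogonal shifts: √(0.243263² + 0.256614²) = 0.353593 m.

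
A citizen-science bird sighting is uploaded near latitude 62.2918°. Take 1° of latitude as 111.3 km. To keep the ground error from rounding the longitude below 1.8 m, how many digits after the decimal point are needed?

At 62.2918° one degree of longitude covers 111300 × cos 62.2918° ≈ 111300 × 0.4650 ≈ 51751 m.
With N decimal places the half-ulp bound is 0.5·10⁻ᴺ°, or 0.5·10⁻ᴺ × 51751 m on the ground.
Need 0.5 × 51751 × 10⁻ᴺ ≤ 1.8 → 10⁻ᴺ ≤ 6.956e-05, so N ≥ 4.16.
N = 4 would give 2.59 m (too coarse); N = 5 gives 0.259 m ≤ 1.8 m.

5 decimal places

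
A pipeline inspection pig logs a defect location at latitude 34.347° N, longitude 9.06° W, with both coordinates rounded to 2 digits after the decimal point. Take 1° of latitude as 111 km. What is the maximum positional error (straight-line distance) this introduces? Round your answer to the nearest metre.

Rounding to 2 decimal places leaves each coordinate within ±0.005° of the true value.
Latitude error → 0.005 × 111000 = 555 m along the meridian.
Longitude error → 0.005 × 111000 × cos 34.347° = 0.005 × 111000 × 0.8256 ≈ 458.228 m.
Worst case both components are at the extreme and orthogonal: √(555² + 458.228²) ≈ 719.721 m.

720 metres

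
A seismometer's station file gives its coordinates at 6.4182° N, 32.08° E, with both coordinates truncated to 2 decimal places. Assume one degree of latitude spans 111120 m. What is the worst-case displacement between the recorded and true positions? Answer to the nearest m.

Truncating at 2 decimal places can drop up to a full unit in the last place, so each coordinate may be off by as much as 0.01°.
N–S: 0.01° × 111120 m/° = 1111.2 m.
E–W at 6.4182°: 0.01° × 111120 × cos 6.4182° = 0.01 × 111120 × 0.9937 ≈ 1104.24 m.
Combining orthogonally: (1111.2² + 1104.24²)^½ ≈ 1566.56 m.

1567 m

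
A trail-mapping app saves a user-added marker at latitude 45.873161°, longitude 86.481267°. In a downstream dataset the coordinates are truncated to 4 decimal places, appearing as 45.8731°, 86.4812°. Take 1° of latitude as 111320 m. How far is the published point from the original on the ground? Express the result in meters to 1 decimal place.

The latitude changed by +0.000061° and the longitude by +0.000067°.
North–south shift: 0.000061 × 111320 = 6.79052 m.
E–W at 45.8731°: 0.000067° × 111320 × cos 45.8731° = 0.000067 × 111320 × 0.6962 ≈ 5.19294 m.
Distance: √(6.79052² + 5.19294²) ≈ 8.54855 m.

8.5 meters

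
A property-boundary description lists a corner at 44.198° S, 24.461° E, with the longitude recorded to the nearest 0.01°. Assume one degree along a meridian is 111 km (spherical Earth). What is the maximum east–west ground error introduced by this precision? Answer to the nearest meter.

398 meters

Rounding to 2 decimal places leaves the longitude within ±0.005° of the true value.
At latitude 44.198° a degree of longitude spans 111000 m × cos 44.198° = 111000 × 0.7169 ≈ 79579.8 m.
Maximum E–W displacement: 0.005 × 79579.8 = 397.899 m.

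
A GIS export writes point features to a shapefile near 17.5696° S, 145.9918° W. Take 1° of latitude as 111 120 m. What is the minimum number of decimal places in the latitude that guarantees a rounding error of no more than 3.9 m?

One degree of latitude covers 111120 m.
N decimal places → at most half a unit in the last place, 0.5 × 10⁻ᴺ° = 111120/2 × 10⁻ᴺ m.
Setting 55560 × 10⁻ᴺ ≤ 3.9 gives 10ᴺ ≥ 1.425e+04, i.e. N ≥ 4.15.
At 4 places the error can reach 5.56 m, but 5 places keeps it to 0.556 m.

5 decimal places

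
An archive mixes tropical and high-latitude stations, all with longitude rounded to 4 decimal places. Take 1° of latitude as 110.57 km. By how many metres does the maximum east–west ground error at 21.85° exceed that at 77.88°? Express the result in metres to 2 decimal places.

3.97 metres

Rounding to 4 decimal places leaves the longitude within ±5e-05° of the true value.
Error at 21.85° = 5e-05° × 110570 × cos 21.85° ≈ 5.5285 × 0.9282 = 5.1313 m.
Error at 77.88° = 5e-05° × 110570 × cos 77.88° ≈ 5.5285 × 0.2100 = 1.1608 m.
So the lower-latitude error exceeds the higher by 5.1313 − 1.1608 = 3.9706 m.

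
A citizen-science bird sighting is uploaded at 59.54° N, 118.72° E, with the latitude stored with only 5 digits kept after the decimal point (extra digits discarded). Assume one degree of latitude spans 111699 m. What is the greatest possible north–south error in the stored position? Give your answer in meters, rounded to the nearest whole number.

Truncating at 5 decimal places can drop up to a full unit in the last place, so the latitude may be off by as much as 1e-05°.
North–south distance: 1e-05° × 111699 m/° = 1.11699 m.

1 meters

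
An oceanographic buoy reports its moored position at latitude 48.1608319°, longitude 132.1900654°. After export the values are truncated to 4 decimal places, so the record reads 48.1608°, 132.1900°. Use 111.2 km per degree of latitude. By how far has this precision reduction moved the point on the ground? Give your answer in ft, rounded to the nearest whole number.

Δlat = 48.1608319 − 48.1608 = +0.0000319°; Δlon = 132.1900654 − 132.1900 = +0.0000654°.
N–S: 0.0000319° × 111200 m/° = 3.54728 m.
E–W at 48.1608°: 0.0000654° × 111200 × cos 48.1608° = 0.0000654 × 111200 × 0.6670 ≈ 4.85105 m.
Hypotenuse of the two orthogonal shifts: √(3.54728² + 4.85105²) = 6.00965 m.
In feet: 6.00965 m ÷ 0.3048 ≈ 19.717 ft.

20 ft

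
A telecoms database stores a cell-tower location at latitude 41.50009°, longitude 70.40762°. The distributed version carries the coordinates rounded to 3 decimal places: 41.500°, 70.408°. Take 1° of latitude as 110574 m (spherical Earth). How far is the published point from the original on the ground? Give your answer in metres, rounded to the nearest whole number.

33 metres

Δlat = 41.50009 − 41.500 = +0.00009°; Δlon = 70.40762 − 70.408 = -0.00038°.
N–S: 0.00009° × 110574 m/° = 9.95166 m.
East–west at this latitude: -0.00038° × 110574 × cos 41.5° ≈ -0.00038 × 82815 = -31.4697 m.
Combined displacement = (9.95166² + 31.4697²)^½ ≈ 33.0057 m.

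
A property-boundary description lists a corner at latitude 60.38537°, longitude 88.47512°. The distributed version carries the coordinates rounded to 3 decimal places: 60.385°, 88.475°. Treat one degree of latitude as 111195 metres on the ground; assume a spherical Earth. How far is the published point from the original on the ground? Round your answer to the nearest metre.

Δlat = 60.38537 − 60.385 = +0.00037°; Δlon = 88.47512 − 88.475 = +0.00012°.
North–south shift: 0.00037 × 111195 = 41.1422 m.
E–W at 60.385°: 0.00012° × 111195 × cos 60.385° = 0.00012 × 111195 × 0.4942 ≈ 6.5939 m.
Distance: √(41.1422² + 6.5939²) ≈ 41.6672 m.

42 metres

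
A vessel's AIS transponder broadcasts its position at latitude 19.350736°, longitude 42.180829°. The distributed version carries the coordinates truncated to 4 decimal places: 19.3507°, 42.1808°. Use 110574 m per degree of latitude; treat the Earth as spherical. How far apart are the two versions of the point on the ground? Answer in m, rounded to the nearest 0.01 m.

5.00 m

Δlat = 19.350736 − 19.3507 = +0.000036°; Δlon = 42.180829 − 42.1808 = +0.000029°.
N–S: 0.000036° × 110574 m/° = 3.98066 m.
E–W at 19.3507°: 0.000029° × 110574 × cos 19.3507° = 0.000029 × 110574 × 0.9435 ≈ 3.0255 m.
Distance: √(3.98066² + 3.0255²) ≈ 4.99993 m.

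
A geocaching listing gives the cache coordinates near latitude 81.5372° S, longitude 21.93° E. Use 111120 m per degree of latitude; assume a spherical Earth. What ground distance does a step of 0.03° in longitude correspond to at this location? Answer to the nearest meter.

One degree of longitude here spans 111120 × cos 81.5372° = 111120 × 0.1472 ≈ 16353.2 m; 0.03° of that is 490.597 m.

491 meters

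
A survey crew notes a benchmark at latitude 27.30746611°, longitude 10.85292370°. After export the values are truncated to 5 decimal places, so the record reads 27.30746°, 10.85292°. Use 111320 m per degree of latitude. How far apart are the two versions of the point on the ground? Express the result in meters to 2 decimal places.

Δlat = 27.30746611 − 27.30746 = +0.00000611°; Δlon = 10.85292370 − 10.85292 = +0.00000370°.
N–S: 0.00000611° × 111320 m/° = 0.680165 m.
East–west at this latitude: 0.00000370° × 111320 × cos 27.3075° ≈ 0.00000370 × 98914.2 = 0.365983 m.
Hypotenuse of the two orthogonal shifts: √(0.680165² + 0.365983²) = 0.772378 m.

0.77 meters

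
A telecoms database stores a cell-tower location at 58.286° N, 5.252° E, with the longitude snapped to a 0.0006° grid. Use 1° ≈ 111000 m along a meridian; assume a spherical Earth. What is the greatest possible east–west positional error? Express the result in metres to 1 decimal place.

With a 0.0006° grid the true value lies within half a step, ±0.0006°/2 = ±0.0003°, of the stored one.
One degree of longitude at 58.286° is 111000 × cos 58.286° ≈ 111000 × 0.5257 = 58350.4 m.
Maximum E–W displacement: 0.0003 × 58350.4 = 17.5051 m.

17.5 metres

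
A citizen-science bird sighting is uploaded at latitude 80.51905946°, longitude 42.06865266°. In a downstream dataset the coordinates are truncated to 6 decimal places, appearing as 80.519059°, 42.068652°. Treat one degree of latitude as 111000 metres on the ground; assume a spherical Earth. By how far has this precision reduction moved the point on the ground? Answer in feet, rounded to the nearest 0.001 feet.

The latitude changed by +0.00000046° and the longitude by +0.00000066°.
North–south shift: 0.00000046 × 111000 = 0.05106 m.
East–west at this latitude: 0.00000066° × 111000 × cos 80.5191° ≈ 0.00000066 × 18283.9 = 0.0120674 m.
Distance: √(0.05106² + 0.0120674²) ≈ 0.0524666 m.
In feet: 0.0524666 m ÷ 0.3048 ≈ 0.17213 ft.

0.172 feet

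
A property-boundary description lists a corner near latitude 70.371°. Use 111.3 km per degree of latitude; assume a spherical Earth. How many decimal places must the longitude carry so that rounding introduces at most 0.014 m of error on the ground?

At 70.371° one degree of longitude covers 111300 × cos 70.371° ≈ 111300 × 0.3359 ≈ 37388.8 m.
With N decimal places the half-ulp bound is 0.5·10⁻ᴺ°, or 0.5·10⁻ᴺ × 37388.8 m on the ground.
Setting 18694.4 × 10⁻ᴺ ≤ 0.014 gives 10ᴺ ≥ 1.335e+06, i.e. N ≥ 6.13.
So 7 decimal places suffice (0.00187 m); 6 would allow up to 0.0187 m.

7 decimal places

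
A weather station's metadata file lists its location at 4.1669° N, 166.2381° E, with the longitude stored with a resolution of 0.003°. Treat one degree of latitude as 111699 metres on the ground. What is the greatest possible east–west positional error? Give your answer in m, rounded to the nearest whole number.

167 m

With a 0.003° grid the true value lies within half a step, ±0.003°/2 = ±0.0015°, of the stored one.
One degree of longitude at 4.1669° is 111699 × cos 4.1669° ≈ 111699 × 0.9974 = 111404 m.
So at most 0.0015° × 111404 ≈ 167.106 m east–west.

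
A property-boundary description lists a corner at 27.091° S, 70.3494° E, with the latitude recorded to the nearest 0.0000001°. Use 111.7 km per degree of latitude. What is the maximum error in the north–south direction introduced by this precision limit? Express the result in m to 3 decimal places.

0.006 m

Rounding to 7 decimal places leaves the latitude within ±5e-08° of the true value.
North–south distance: 5e-08° × 111700 m/° = 0.005585 m.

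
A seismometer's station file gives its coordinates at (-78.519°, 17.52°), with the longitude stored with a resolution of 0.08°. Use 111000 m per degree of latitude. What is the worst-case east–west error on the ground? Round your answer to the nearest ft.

With a 0.08° grid the true value lies within half a step, ±0.08°/2 = ±0.04°, of the stored one.
Parallels shrink by cos φ, so at 78.519° a degree of longitude is 111000 × 0.1990 ≈ 22093.8 m.
East–west error: 0.04° × 22093.8 m/° ≈ 883.751 m.
Converting: 883.751 m × 3.2808 ft/m ≈ 2899.4 ft.

2899 ft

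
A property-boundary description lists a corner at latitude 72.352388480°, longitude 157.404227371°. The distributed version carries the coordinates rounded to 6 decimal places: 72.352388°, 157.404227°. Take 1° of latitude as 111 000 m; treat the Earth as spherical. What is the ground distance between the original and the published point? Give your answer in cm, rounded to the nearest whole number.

Δlat = 72.352388480 − 72.352388 = +0.000000480°; Δlon = 157.404227371 − 157.404227 = +0.000000371°.
North–south shift: 0.000000480 × 111000 = 0.05328 m.
East–west at this latitude: 0.000000371° × 111000 × cos 72.3524° ≈ 0.000000371 × 33651 = 0.0124845 m.
Hypotenuse of the two orthogonal shifts: √(0.05328² + 0.0124845²) = 0.0547231 m.
That is 0.0547231 m = 5.4723 cm.

5 cm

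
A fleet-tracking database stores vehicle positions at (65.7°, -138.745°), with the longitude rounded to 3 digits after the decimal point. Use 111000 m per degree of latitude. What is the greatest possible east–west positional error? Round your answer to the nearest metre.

Rounding to 3 decimal places leaves the longitude within ±0.0005° of the true value.
Parallels shrink by cos φ, so at 65.7° a degree of longitude is 111000 × 0.4115 ≈ 45678.1 m.
East–west error: 0.0005° × 45678.1 m/° ≈ 22.839 m.

23 metres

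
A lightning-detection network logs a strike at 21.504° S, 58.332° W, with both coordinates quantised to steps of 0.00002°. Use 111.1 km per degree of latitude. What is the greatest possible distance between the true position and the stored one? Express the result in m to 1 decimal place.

With a 0.00002° grid the true value lies within half a step, ±0.00002°/2 = ±1e-05°, of the stored one.
North–south component: 1e-05° × 111100 = 1.111 m.
East–west component at 21.504°: 1e-05° × 111100 × cos 21.504° ≈ 1e-05 × 103367 ≈ 1.03367 m.
The two errors are perpendicular, so the maximum displacement is √(1.111² + 1.03367²) ≈ 1.51749 m.

1.5 m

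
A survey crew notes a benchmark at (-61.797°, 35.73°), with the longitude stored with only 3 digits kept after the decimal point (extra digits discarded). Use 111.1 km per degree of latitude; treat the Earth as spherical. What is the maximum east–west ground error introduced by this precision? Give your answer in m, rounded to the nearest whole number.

Truncating at 3 decimal places can drop up to a full unit in the last place, so the longitude may be off by as much as 0.001°.
Parallels shrink by cos φ, so at 61.797° a degree of longitude is 111100 × 0.4726 ≈ 52505.5 m.
East–west error: 0.001° × 52505.5 m/° ≈ 52.5055 m.

53 m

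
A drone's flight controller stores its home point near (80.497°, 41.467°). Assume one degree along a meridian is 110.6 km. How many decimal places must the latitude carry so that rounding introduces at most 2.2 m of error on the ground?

5 decimal places

One degree of latitude covers 110600 m.
Rounding to N decimal places gives at most 0.5 × 10⁻ᴺ degrees of error, i.e. 0.5 × 10⁻ᴺ × 110600 m.
Setting 55300 × 10⁻ᴺ ≤ 2.2 gives 10ᴺ ≥ 2.514e+04, i.e. N ≥ 4.40.
N = 4 would give 5.53 m (too coarse); N = 5 gives 0.553 m ≤ 2.2 m.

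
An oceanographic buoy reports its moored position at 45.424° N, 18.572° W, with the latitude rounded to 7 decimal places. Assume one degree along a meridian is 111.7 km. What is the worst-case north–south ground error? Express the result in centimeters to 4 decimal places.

0.5585 centimeters

Rounding to 7 decimal places leaves the latitude within ±5e-08° of the true value.
So the N–S error is at most 5e-08 × 111700 = 0.005585 m.
That is 0.005585 m = 0.5585 cm.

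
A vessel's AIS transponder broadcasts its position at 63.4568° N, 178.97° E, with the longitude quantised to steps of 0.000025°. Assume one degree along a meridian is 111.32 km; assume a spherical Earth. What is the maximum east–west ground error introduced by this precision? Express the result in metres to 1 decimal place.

0.6 metres

With a 0.000025° grid the true value lies within half a step, ±0.000025°/2 = ±1.25e-05°, of the stored one.
One degree of longitude at 63.4568° is 111320 × cos 63.4568° ≈ 111320 × 0.4469 = 49745.8 m.
Maximum E–W displacement: 1.25e-05 × 49745.8 = 0.621823 m.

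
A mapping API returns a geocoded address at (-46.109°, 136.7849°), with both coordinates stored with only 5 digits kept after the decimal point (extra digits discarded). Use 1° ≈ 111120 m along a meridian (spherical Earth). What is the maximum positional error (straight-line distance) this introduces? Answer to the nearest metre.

Truncating at 5 decimal places can drop up to a full unit in the last place, so each coordinate may be off by as much as 1e-05°.
Latitude error → 1e-05 × 111120 = 1.1112 m along the meridian.
East–west component at 46.109°: 1e-05° × 111120 × cos 46.109° ≈ 1e-05 × 77038.2 ≈ 0.770382 m.
The two errors are perpendicular, so the maximum displacement is √(1.1112² + 0.770382²) ≈ 1.35213 m.

1 metres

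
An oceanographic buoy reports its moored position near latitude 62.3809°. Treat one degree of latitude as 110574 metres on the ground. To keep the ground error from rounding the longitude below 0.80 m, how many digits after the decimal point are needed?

At 62.3809° one degree of longitude covers 110574 × cos 62.3809° ≈ 110574 × 0.4636 ≈ 51261.2 m.
Rounding to N decimal places gives at most 0.5 × 10⁻ᴺ degrees of error, i.e. 0.5 × 10⁻ᴺ × 51261.2 m.
Setting 25630.6 × 10⁻ᴺ ≤ 0.80 gives 10ᴺ ≥ 3.204e+04, i.e. N ≥ 4.51.
So 5 decimal places suffice (0.256 m); 4 would allow up to 2.56 m.

5 decimal places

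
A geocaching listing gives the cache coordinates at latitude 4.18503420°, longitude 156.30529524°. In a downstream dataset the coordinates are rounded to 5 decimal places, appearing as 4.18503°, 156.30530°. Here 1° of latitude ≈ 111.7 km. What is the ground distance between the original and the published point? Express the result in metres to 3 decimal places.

0.708 metres

Δlat = 4.18503420 − 4.18503 = +0.00000420°; Δlon = 156.30529524 − 156.30530 = -0.00000476°.
North–south shift: 0.00000420 × 111700 = 0.46914 m.
E–W at 4.18503°: -0.00000476° × 111700 × cos 4.18503° = -0.00000476 × 111700 × 0.9973 ≈ -0.530274 m.
Combined displacement = (0.46914² + 0.530274²)^½ ≈ 0.708014 m.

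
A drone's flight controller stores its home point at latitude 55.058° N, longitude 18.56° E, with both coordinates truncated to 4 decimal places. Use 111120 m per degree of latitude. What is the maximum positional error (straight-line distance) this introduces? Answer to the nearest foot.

Truncating at 4 decimal places can drop up to a full unit in the last place, so each coordinate may be off by as much as 0.0001°.
N–S: 0.0001° × 111120 m/° = 11.112 m.
E–W at 55.058°: 0.0001° × 111120 × cos 55.058° = 0.0001 × 111120 × 0.5727 ≈ 6.36436 m.
The two errors are perpendicular, so the maximum displacement is √(11.112² + 6.36436²) ≈ 12.8055 m.
In feet: 12.8055 m ÷ 0.3048 ≈ 42.013 ft.

42 feet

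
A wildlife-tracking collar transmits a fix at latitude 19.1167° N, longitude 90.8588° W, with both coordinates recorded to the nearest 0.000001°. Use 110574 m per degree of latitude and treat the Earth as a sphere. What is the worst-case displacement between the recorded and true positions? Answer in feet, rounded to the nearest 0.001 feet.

Rounding to 6 decimal places leaves each coordinate within ±5e-07° of the true value.
Latitude error → 5e-07 × 110574 = 0.055287 m along the meridian.
Longitude error → 5e-07 × 110574 × cos 19.1167° = 5e-07 × 110574 × 0.9449 ≈ 0.0522381 m.
The two errors are perpendicular, so the maximum displacement is √(0.055287² + 0.0522381²) ≈ 0.0760623 m.
Converting: 0.0760623 m × 3.2808 ft/m ≈ 0.24955 ft.

0.250 feet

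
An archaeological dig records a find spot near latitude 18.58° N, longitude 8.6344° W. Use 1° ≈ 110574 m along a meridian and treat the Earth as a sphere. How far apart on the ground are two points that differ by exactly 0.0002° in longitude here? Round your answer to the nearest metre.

21 metres

One degree of longitude here spans 110574 × cos 18.58° = 110574 × 0.9479 ≈ 104811 m; 0.0002° of that is 20.9622 m.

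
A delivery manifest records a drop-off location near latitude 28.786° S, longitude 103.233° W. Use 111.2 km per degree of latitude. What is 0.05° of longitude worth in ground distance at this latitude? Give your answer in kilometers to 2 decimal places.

4.87 kilometers

One degree of longitude here spans 111200 × cos 28.786° = 111200 × 0.8764 ≈ 97458.4 m; 0.05° of that is 4872.92 m.
That is 4872.92 m = 4.8729 km.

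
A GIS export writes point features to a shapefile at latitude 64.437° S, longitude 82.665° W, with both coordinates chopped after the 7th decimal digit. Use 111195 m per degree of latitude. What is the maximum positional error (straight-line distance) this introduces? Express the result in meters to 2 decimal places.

0.01 meters

Truncating at 7 decimal places can drop up to a full unit in the last place, so each coordinate may be off by as much as 1e-07°.
North–south component: 1e-07° × 111195 = 0.0111195 m.
East–west component at 64.437°: 1e-07° × 111195 × cos 64.437° ≈ 1e-07 × 47981 ≈ 0.0047981 m.
Combining orthogonally: (0.0111195² + 0.0047981²)^½ ≈ 0.0121105 m.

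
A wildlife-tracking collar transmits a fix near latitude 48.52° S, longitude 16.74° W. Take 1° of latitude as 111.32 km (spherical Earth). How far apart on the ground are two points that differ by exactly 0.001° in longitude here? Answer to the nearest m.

At 48.52° a degree of longitude is 111320 × cos 48.52° ≈ 73733.8 m, so 0.001° corresponds to 73.7338 m.

74 m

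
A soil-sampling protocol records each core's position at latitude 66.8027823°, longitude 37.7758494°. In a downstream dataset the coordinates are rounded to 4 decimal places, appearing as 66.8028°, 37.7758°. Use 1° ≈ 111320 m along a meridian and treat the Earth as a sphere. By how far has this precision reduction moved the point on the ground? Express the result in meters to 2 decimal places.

2.93 meters

The latitude changed by -0.0000177° and the longitude by +0.0000494°.
North–south shift: -0.0000177 × 111320 = -1.97036 m.
E–W at 66.8028°: 0.0000494° × 111320 × cos 66.8028° = 0.0000494 × 111320 × 0.3939 ≈ 2.16612 m.
Combined displacement = (1.97036² + 2.16612²)^½ ≈ 2.92821 m.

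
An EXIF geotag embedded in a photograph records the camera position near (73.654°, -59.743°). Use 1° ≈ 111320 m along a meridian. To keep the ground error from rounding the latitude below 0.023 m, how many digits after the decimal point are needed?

7

One degree of latitude covers 111320 m.
With N decimal places the half-ulp bound is 0.5·10⁻ᴺ°, or 0.5·10⁻ᴺ × 111320 m on the ground.
Need 0.5 × 111320 × 10⁻ᴺ ≤ 0.023 → 10⁻ᴺ ≤ 4.132e-07, so N ≥ 6.38.
N = 6 would give 0.0557 m (too coarse); N = 7 gives 0.00557 m ≤ 0.023 m.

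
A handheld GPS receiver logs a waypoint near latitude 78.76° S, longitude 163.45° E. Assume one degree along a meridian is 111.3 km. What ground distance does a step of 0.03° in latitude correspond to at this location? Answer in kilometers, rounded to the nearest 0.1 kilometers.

3.3 kilometers

Along a meridian 0.03° is 0.03 × 111300 = 3339 m.
That is 3339 m = 3.339 km.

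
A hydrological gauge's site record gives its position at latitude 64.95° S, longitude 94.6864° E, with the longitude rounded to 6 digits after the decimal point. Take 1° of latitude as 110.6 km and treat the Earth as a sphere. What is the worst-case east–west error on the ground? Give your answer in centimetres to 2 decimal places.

Rounding to 6 decimal places leaves the longitude within ±5e-07° of the true value.
Parallels shrink by cos φ, so at 64.95° a degree of longitude is 110600 × 0.4234 ≈ 46829 m.
So at most 5e-07° × 46829 ≈ 0.0234145 m east–west.
That is 0.0234145 m = 2.3415 cm.

2.34 centimetres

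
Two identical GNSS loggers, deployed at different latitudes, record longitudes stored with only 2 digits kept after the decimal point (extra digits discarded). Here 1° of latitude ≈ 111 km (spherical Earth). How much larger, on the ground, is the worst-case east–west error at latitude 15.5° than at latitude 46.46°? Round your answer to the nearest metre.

305 metres

Truncating at 2 decimal places can drop up to a full unit in the last place, so the longitude may be off by as much as 0.01°.
At 15.5°: 0.01° × 111000 × cos 15.5° = 0.01 × 111000 × 0.9636 ≈ 1069.6 m.
Error at 46.46° = 0.01° × 111000 × cos 46.46° ≈ 1110 × 0.6889 = 764.64 m.
Difference: 1069.6 − 764.64 = 304.99 m.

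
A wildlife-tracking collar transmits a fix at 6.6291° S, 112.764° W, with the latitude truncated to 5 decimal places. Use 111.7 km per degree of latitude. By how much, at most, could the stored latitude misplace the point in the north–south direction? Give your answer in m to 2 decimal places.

1.12 m

Truncating at 5 decimal places can drop up to a full unit in the last place, so the latitude may be off by as much as 1e-05°.
Along the meridian that is 1e-05° × 111700 m/° = 1.117 m.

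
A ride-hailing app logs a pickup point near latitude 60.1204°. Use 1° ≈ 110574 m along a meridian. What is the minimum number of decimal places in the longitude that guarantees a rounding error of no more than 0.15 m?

At 60.1204° one degree of longitude covers 110574 × cos 60.1204° ≈ 110574 × 0.4982 ≈ 55085.7 m.
Rounding to N decimal places gives at most 0.5 × 10⁻ᴺ degrees of error, i.e. 0.5 × 10⁻ᴺ × 55085.7 m.
Need 0.5 × 55085.7 × 10⁻ᴺ ≤ 0.15 → 10⁻ᴺ ≤ 5.446e-06, so N ≥ 5.26.
At 5 places the error can reach 0.275 m, but 6 places keeps it to 0.0275 m.

6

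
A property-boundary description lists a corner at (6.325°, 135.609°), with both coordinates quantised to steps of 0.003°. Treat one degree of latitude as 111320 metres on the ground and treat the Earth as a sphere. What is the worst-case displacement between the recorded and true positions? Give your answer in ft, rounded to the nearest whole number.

772 ft

With a 0.003° grid the true value lies within half a step, ±0.003°/2 = ±0.0015°, of the stored one.
North–south component: 0.0015° × 111320 = 166.98 m.
E–W at 6.325°: 0.0015° × 111320 × cos 6.325° = 0.0015 × 111320 × 0.9939 ≈ 165.964 m.
Worst case both components are at the extreme and orthogonal: √(166.98² + 165.964²) ≈ 235.428 m.
Converting: 235.428 m × 3.2808 ft/m ≈ 772.4 ft.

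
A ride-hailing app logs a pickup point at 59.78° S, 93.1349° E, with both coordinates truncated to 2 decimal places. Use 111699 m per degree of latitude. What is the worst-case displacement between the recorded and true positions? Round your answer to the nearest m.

1250 m

Truncating at 2 decimal places can drop up to a full unit in the last place, so each coordinate may be off by as much as 0.01°.
N–S: 0.01° × 111699 m/° = 1116.99 m.
E–W at 59.78°: 0.01° × 111699 × cos 59.78° = 0.01 × 111699 × 0.5033 ≈ 562.205 m.
The two errors are perpendicular, so the maximum displacement is √(1116.99² + 562.205²) ≈ 1250.5 m.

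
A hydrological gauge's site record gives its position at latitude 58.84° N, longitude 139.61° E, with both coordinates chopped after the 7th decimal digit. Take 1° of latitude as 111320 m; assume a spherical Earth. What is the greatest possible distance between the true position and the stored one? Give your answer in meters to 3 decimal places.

Truncating at 7 decimal places can drop up to a full unit in the last place, so each coordinate may be off by as much as 1e-07°.
North–south component: 1e-07° × 111320 = 0.011132 m.
Longitude error → 1e-07 × 111320 × cos 58.84° = 1e-07 × 111320 × 0.5174 ≈ 0.00576003 m.
Combining orthogonally: (0.011132² + 0.00576003²)^½ ≈ 0.0125339 m.

0.013 meters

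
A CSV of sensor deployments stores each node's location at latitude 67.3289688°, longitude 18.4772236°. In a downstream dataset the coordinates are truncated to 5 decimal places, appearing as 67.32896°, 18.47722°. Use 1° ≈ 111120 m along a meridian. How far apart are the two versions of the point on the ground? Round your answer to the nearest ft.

3 ft

Δlat = 67.3289688 − 67.32896 = +0.0000088°; Δlon = 18.4772236 − 18.47722 = +0.0000036°.
N–S: 0.0000088° × 111120 m/° = 0.977856 m.
East–west at this latitude: 0.0000036° × 111120 × cos 67.329° ≈ 0.0000036 × 42830.1 = 0.154188 m.
Hypotenuse of the two orthogonal shifts: √(0.977856² + 0.154188²) = 0.989938 m.
In feet: 0.989938 m ÷ 0.3048 ≈ 3.2478 ft.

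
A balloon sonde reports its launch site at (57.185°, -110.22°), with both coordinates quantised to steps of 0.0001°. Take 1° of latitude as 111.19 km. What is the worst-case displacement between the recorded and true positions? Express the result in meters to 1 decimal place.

With a 0.0001° grid the true value lies within half a step, ±0.0001°/2 = ±5e-05°, of the stored one.
North–south component: 5e-05° × 111190 = 5.5595 m.
Longitude error → 5e-05 × 111190 × cos 57.185° = 5e-05 × 111190 × 0.5419 ≈ 3.01285 m.
The two errors are perpendicular, so the maximum displacement is √(5.5595² + 3.01285²) ≈ 6.32339 m.

6.3 meters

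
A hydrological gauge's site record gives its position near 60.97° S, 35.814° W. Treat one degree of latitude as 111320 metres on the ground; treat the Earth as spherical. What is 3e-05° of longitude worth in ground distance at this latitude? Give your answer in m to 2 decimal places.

3e-05° of longitude at 60.97° is 3e-05 × 111320 × cos 60.97° ≈ 3e-05 × 54020 = 1.6206 m.

1.62 m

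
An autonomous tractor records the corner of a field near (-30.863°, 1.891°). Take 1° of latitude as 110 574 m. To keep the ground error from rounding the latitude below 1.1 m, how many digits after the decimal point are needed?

One degree of latitude covers 110574 m.
Rounding to N decimal places gives at most 0.5 × 10⁻ᴺ degrees of error, i.e. 0.5 × 10⁻ᴺ × 110574 m.
Need 0.5 × 110574 × 10⁻ᴺ ≤ 1.1 → 10⁻ᴺ ≤ 1.990e-05, so N ≥ 4.70.
At 4 places the error can reach 5.53 m, but 5 places keeps it to 0.553 m.

5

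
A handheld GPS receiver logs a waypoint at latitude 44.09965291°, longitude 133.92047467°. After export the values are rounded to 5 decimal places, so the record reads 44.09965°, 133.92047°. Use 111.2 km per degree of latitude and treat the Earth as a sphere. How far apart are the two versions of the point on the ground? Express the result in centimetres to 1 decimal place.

The latitude changed by +0.00000291° and the longitude by +0.00000467°.
North–south shift: 0.00000291 × 111200 = 0.323592 m.
East–west at this latitude: 0.00000467° × 111200 × cos 44.0996° ≈ 0.00000467 × 79856.1 = 0.372928 m.
Distance: √(0.323592² + 0.372928²) ≈ 0.493748 m.
That is 0.493748 m = 49.375 cm.

49.4 centimetres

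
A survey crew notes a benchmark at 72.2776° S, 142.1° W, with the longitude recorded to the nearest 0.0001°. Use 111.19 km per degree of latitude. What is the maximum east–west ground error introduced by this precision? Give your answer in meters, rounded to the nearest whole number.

Rounding to 4 decimal places leaves the longitude within ±5e-05° of the true value.
At latitude 72.2776° a degree of longitude spans 111190 m × cos 72.2776° = 111190 × 0.3044 ≈ 33846.8 m.
Maximum E–W displacement: 5e-05 × 33846.8 = 1.69234 m.

2 meters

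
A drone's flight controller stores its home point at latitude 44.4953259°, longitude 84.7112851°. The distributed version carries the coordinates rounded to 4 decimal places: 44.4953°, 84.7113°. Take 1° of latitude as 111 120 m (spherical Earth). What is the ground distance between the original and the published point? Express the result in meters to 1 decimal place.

3.1 meters

Δlat = 44.4953259 − 44.4953 = +0.0000259°; Δlon = 84.7112851 − 84.7113 = -0.0000149°.
N–S: 0.0000259° × 111120 m/° = 2.87801 m.
East–west at this latitude: -0.0000149° × 111120 × cos 44.4953° ≈ -0.0000149 × 79262.8 = -1.18102 m.
Distance: √(2.87801² + 1.18102²) ≈ 3.1109 m.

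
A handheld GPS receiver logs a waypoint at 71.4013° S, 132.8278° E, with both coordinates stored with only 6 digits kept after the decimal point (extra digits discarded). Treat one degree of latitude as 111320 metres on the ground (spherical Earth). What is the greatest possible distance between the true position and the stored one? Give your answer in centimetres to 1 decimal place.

11.7 centimetres

Truncating at 6 decimal places can drop up to a full unit in the last place, so each coordinate may be off by as much as 1e-06°.
North–south component: 1e-06° × 111320 = 0.11132 m.
Longitude error → 1e-06 × 111320 × cos 71.4013° = 1e-06 × 111320 × 0.3189 ≈ 0.0355042 m.
Combining orthogonally: (0.11132² + 0.0355042²)^½ ≈ 0.116845 m.
That is 0.116845 m = 11.684 cm.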